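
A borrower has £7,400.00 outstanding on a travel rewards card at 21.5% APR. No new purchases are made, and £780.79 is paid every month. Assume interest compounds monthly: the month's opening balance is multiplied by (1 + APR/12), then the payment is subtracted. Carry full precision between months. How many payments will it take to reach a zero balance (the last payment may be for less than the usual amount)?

Monthly rate r = 21.5%/12 = 1.79167% = 0.0179167.
Recurrence: B ← B·(1+r) − £780.79.
Month 1: interest £132.58; balance after payment £6,751.79.
Month 2: interest £120.97; balance after payment £6,091.97.
Closed form: n = −ln(1 − rB₀/P)/ln(1+r) = −ln(0.83019)/ln(1.01792) ≈ 10.480, so the balance reaches zero during payment 11.

11 months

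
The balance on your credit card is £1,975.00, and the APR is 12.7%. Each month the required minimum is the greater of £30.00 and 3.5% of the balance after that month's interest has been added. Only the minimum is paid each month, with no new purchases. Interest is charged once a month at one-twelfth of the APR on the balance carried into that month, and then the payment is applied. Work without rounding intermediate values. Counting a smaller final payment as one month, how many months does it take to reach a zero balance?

68 months

Monthly rate r = 12.7%/12 = 1.05833% = 0.0105833.
While 3.5% of the post-interest balance exceeds £30.00, each month B ← (B·(1+r))·(1 − 0.035), i.e. B shrinks by the factor (1+r)·0.965 = 0.97521.
This holds for months 1–34. Entering month 35 the balance is £841.29; 3.5% of the post-interest balance is now below £30.00, so the flat £30.00 minimum applies from here.
From month 35 a fixed £30.00 at rate r clears £841.29 in 34 more payments. Total: 34 + 34 = 68 months.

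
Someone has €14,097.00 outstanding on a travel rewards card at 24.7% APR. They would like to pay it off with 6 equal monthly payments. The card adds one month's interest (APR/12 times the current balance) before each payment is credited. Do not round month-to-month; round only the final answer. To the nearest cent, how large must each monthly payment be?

Monthly rate r = 24.7%/12 = 2.05833% = 0.0205833.
Level-payment amortization: P = B₀·r / (1 − (1+r)^(−n)) = 14097.00·0.0205833 / (1 − 1.02058^(−6)).
Denominator 1 − (1+r)^(−6) = 0.115069489.
P = 290.163 / 0.115069489 ≈ 2521.63.

€2,521.63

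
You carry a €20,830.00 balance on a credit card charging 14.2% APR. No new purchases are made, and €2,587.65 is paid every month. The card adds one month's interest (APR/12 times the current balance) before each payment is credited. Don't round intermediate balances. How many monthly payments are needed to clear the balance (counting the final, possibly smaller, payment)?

9 months

Monthly rate r = 14.2%/12 = 1.18333% = 0.0118333.
Recurrence: B ← B·(1+r) − €2,587.65.
Month 1: interest €246.49; balance after payment €18,488.84.
Month 2: interest €218.78; balance after payment €16,119.97.
Closed form: n = −ln(1 − rB₀/P)/ln(1+r) = −ln(0.90474)/ln(1.01183) ≈ 8.509, so the balance reaches zero during payment 9.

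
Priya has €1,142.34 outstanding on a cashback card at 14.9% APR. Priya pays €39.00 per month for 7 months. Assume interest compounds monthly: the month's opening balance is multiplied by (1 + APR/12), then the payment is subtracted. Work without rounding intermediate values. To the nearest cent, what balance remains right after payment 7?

Monthly rate r = 14.9%/12 = 1.24167% = 0.0124167.
Each month: B ← B·(1+r) − €39.00.
Month 1: interest €14.18; balance after payment €1,117.52.
Month 2: interest €13.88; balance after payment €1,092.40.
Month 3: interest €13.56; balance after payment €1,066.96.
Month 4: interest €13.25; balance after payment €1,041.21.
Month 5: interest €12.93; balance after payment €1,015.14.
Month 6: interest €12.60; balance after payment €988.75.
Month 7: interest €12.28; balance after payment €962.02.

€962.02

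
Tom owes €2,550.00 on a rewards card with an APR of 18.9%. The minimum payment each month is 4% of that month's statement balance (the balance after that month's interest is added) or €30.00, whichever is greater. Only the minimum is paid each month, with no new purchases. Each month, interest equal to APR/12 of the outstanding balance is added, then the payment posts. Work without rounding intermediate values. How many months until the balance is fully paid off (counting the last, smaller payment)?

81 months

Monthly rate r = 18.9%/12 = 1.575% = 0.01575.
While 4% of the post-interest balance exceeds €30.00, each month B ← (B·(1+r))·(1 − 0.04), i.e. B shrinks by the factor (1+r)·0.96 = 0.97512.
This holds for months 1–50. Entering month 51 the balance is €723.51; 4% of the post-interest balance is now below €30.00, so the flat €30.00 minimum applies from here.
From month 51 a fixed €30.00 at rate r clears €723.51 in 31 more payments. Total: 50 + 31 = 81 months.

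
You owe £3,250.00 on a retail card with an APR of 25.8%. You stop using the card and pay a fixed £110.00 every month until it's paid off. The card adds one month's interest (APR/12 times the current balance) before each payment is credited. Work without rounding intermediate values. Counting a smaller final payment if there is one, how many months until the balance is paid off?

Monthly rate r = 25.8%/12 = 2.15% = 0.0215.
Recurrence: B ← B·(1+r) − £110.00.
Month 1: interest £69.88; balance after payment £3,209.88.
Month 2: interest £69.01; balance after payment £3,168.89.
Closed form: n = −ln(1 − rB₀/P)/ln(1+r) = −ln(0.36477)/ln(1.0215) ≈ 47.409, so the balance reaches zero during payment 48.

48 payments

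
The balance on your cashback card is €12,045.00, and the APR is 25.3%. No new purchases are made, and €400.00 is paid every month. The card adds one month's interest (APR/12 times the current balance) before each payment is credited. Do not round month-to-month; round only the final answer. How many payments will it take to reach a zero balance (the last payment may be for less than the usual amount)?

49 months

Monthly rate r = 25.3%/12 = 2.10833% = 0.0210833.
Recurrence: B ← B·(1+r) − €400.00.
Month 1: interest €253.95; balance after payment €11,898.95.
Month 2: interest €250.87; balance after payment €11,749.82.
Closed form: n = −ln(1 − rB₀/P)/ln(1+r) = −ln(0.36513)/ln(1.02108) ≈ 48.289, so the balance reaches zero during payment 49.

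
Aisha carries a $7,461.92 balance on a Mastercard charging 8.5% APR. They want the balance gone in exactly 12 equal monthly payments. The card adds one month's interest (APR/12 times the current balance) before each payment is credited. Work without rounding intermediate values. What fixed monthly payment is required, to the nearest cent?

$650.83

Monthly rate r = 8.5%/12 = 0.708333% = 0.00708333.
Level-payment amortization: P = B₀·r / (1 − (1+r)^(−n)) = 7461.92·0.00708333 / (1 − 1.00708^(−12)).
Denominator 1 − (1+r)^(−12) = 0.0812124627.
P = 52.8553 / 0.0812124627 ≈ 650.83.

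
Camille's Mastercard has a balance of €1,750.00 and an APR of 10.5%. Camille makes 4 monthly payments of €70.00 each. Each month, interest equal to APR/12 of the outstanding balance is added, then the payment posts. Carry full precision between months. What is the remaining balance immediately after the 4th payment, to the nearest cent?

Monthly rate r = 10.5%/12 = 0.875% = 0.00875.
Each month: B ← B·(1+r) − €70.00.
Month 1: interest €15.31; balance after payment €1,695.31.
Month 2: interest €14.83; balance after payment €1,640.15.
Month 3: interest €14.35; balance after payment €1,584.50.
Month 4: interest €13.86; balance after payment €1,528.36.

€1,528.36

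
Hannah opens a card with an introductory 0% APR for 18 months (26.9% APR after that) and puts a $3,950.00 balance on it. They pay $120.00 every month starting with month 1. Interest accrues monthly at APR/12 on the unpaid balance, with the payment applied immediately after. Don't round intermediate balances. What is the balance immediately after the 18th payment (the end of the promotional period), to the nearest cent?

Promo months 1–18 at r₀ = 0%/12 = 0; months 19+ at r₁ = 26.9%/12 = 0.0224167.
After month 18 (no interest yet): B = $3,950.00 − 18·$120.00 = $1,790.00.

$1,790.00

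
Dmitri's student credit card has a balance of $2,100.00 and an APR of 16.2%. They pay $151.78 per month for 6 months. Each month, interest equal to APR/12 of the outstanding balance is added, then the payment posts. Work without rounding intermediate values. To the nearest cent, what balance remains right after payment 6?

$1,333.97

Monthly rate r = 16.2%/12 = 1.35% = 0.0135.
Each month: B ← B·(1+r) − $151.78.
Month 1: interest $28.35; balance after payment $1,976.57.
Month 2: interest $26.68; balance after payment $1,851.47.
Month 3: interest $24.99; balance after payment $1,724.69.
Month 4: interest $23.28; balance after payment $1,596.19.
Month 5: interest $21.55; balance after payment $1,465.96.
Month 6: interest $19.79; balance after payment $1,333.97.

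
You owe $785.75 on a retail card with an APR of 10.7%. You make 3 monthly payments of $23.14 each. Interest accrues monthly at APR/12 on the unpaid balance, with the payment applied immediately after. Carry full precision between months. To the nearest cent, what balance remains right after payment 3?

$736.92

Monthly rate r = 10.7%/12 = 0.891667% = 0.00891667.
Each month: B ← B·(1+r) − $23.14.
Month 1: interest $7.01; balance after payment $769.62.
Month 2: interest $6.86; balance after payment $753.34.
Month 3: interest $6.72; balance after payment $736.92.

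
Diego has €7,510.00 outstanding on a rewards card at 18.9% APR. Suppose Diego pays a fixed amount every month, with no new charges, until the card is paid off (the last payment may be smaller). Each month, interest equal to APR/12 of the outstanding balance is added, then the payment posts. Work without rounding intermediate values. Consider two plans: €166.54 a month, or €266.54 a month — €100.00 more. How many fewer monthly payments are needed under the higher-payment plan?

Monthly rate r = 18.9%/12 = 1.575% = 0.01575.
At €166.54/mo: n = ⌈−ln(1 − rB₀/P)/ln(1+r)⌉ = 80 payments (last €44.28); total interest = total paid − €7,510.00 = €5,690.94.
At €266.54/mo: 38 payments (last €143.20); total interest €2,495.18.
Payments saved = 80 − 38 = 42.

42 fewer payments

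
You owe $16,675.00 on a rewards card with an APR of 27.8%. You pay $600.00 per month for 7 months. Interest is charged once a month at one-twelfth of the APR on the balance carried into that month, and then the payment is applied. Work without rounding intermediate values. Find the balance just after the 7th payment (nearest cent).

Monthly rate r = 27.8%/12 = 2.31667% = 0.0231667.
Each month: B ← B·(1+r) − $600.00.
Month 1: interest $386.30; balance after payment $16,461.30.
Month 2: interest $381.35; balance after payment $16,242.66.
Month 3: interest $376.29; balance after payment $16,018.95.
Month 4: interest $371.11; balance after payment $15,790.05.
Month 5: interest $365.80; balance after payment $15,555.85.
Month 6: interest $360.38; balance after payment $15,316.23.
Month 7: interest $354.83; balance after payment $15,071.06.

$15,071.06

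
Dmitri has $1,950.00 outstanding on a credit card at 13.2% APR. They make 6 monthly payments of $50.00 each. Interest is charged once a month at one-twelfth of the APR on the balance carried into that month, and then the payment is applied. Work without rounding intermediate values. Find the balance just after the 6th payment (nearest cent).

Monthly rate r = 13.2%/12 = 1.1% = 0.011.
Each month: B ← B·(1+r) − $50.00.
Month 1: interest $21.45; balance after payment $1,921.45.
Month 2: interest $21.14; balance after payment $1,892.59.
Month 3: interest $20.82; balance after payment $1,863.40.
Month 4: interest $20.50; balance after payment $1,833.90.
Month 5: interest $20.17; balance after payment $1,804.07.
Month 6: interest $19.84; balance after payment $1,773.92.

$1,773.92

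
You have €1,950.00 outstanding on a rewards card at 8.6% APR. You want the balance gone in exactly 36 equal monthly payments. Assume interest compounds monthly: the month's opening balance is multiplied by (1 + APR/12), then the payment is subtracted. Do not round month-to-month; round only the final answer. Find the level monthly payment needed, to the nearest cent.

Monthly rate r = 8.6%/12 = 0.716667% = 0.00716667.
Level-payment amortization: P = B₀·r / (1 − (1+r)^(−n)) = 1950.00·0.00716667 / (1 − 1.00717^(−36)).
Denominator 1 − (1+r)^(−36) = 0.226693571.
P = 13.975 / 0.226693571 ≈ 61.65.

€61.65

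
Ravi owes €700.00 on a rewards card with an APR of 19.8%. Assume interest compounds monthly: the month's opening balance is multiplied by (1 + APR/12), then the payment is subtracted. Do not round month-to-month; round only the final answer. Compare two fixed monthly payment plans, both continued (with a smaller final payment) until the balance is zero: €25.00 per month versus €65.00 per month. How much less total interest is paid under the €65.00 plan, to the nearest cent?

Monthly rate r = 19.8%/12 = 1.65% = 0.0165.
At €25.00/mo: n = ⌈−ln(1 − rB₀/P)/ln(1+r)⌉ = 38 payments (last €21.99); total interest = total paid − €700.00 = €246.99.
At €65.00/mo: 12 payments (last €62.07); total interest €77.07.
Interest saved = €246.99 − €77.07 = €169.92.

€169.92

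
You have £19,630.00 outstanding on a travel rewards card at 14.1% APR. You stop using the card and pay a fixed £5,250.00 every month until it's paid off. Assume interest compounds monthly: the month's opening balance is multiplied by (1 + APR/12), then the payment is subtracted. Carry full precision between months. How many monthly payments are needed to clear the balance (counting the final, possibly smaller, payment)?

Monthly rate r = 14.1%/12 = 1.175% = 0.01175.
Recurrence: B ← B·(1+r) − £5,250.00.
Month 1: interest £230.65; balance after payment £14,610.65.
Month 2: interest £171.68; balance after payment £9,532.33.
Month 3: interest £112.00; balance after payment £4,394.33.
Month 4: interest £51.63; balance after payment £0.00.

4 months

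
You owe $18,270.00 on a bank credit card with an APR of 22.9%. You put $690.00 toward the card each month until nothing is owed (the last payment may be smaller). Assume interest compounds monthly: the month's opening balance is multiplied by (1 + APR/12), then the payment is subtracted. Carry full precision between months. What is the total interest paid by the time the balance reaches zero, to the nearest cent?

$7,420.30

Monthly rate r = 22.9%/12 = 1.90833% = 0.0190833.
Payoff takes n = ⌈−ln(1 − rB₀/P)/ln(1+r)⌉ = ⌈37.231⌉ = 38 payments; the last is $160.30.
Total paid = 37·$690.00 + $160.30 = $25,690.30.
Total interest = total paid − principal = $25,690.30 − $18,270.00 = $7,420.30.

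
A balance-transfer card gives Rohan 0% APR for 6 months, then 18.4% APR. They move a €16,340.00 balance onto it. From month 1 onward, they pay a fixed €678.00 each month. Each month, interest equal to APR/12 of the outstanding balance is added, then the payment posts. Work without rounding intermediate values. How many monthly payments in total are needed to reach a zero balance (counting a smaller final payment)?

28 months

Promo months 1–6 at r₀ = 0%/12 = 0; months 7+ at r₁ = 18.4%/12 = 0.0153333.
After month 6 (no interest yet): B = €16,340.00 − 6·€678.00 = €12,272.00.
Then at r₁ with €678.00/mo: n₂ = −ln(1 − r₁·B/P)/ln(1+r₁) ≈ 21.36 → 22 more payments.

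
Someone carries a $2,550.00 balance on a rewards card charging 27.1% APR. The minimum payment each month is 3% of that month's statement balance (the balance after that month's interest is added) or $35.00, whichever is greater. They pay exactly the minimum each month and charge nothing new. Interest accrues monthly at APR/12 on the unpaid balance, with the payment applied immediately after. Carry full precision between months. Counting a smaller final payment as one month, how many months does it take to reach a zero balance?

159 months

Monthly rate r = 27.1%/12 = 2.25833% = 0.0225833.
While 3% of the post-interest balance exceeds $35.00, each month B ← (B·(1+r))·(1 − 0.03), i.e. B shrinks by the factor (1+r)·0.97 = 0.99191.
This holds for months 1–99. Entering month 100 the balance is $1,140.55; 3% of the post-interest balance is now below $35.00, so the flat $35.00 minimum applies from here.
From month 100 a fixed $35.00 at rate r clears $1,140.55 in 60 more payments. Total: 99 + 60 = 159 months.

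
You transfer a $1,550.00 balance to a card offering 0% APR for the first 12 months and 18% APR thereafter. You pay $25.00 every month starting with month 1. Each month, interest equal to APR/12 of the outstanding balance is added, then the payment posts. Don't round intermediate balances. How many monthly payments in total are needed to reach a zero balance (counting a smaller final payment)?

Promo months 1–12 at r₀ = 0%/12 = 0; months 13+ at r₁ = 18%/12 = 0.015.
After month 12 (no interest yet): B = $1,550.00 − 12·$25.00 = $1,250.00.
Then at r₁ with $25.00/mo: n₂ = −ln(1 − r₁·B/P)/ln(1+r₁) ≈ 93.11 → 94 more payments.

106 payments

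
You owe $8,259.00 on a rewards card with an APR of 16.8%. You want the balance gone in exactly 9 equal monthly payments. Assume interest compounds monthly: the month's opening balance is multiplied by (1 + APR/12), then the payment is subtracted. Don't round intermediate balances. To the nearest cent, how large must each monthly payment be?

$983.09

Monthly rate r = 16.8%/12 = 1.4% = 0.014.
Level-payment amortization: P = B₀·r / (1 − (1+r)^(−n)) = 8259.00·0.014 / (1 − 1.014^(−9)).
Denominator 1 − (1+r)^(−9) = 0.117614414.
P = 115.626 / 0.117614414 ≈ 983.09.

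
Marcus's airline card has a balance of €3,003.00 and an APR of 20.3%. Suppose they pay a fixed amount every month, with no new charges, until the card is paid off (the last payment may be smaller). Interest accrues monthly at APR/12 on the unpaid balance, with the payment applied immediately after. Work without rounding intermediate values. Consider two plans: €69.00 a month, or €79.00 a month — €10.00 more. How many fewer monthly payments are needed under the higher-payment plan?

18 fewer payments

Monthly rate r = 20.3%/12 = 1.69167% = 0.0169167.
At €69.00/mo: n = ⌈−ln(1 − rB₀/P)/ln(1+r)⌉ = 80 payments (last €30.94); total interest = total paid − €3,003.00 = €2,478.94.
At €79.00/mo: 62 payments (last €32.50); total interest €1,848.50.
Payments saved = 80 − 62 = 18.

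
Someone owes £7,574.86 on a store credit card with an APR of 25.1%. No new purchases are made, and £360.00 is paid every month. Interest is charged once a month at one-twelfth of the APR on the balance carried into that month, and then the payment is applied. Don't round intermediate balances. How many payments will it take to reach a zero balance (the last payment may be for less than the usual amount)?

Monthly rate r = 25.1%/12 = 2.09167% = 0.0209167.
Recurrence: B ← B·(1+r) − £360.00.
Month 1: interest £158.44; balance after payment £7,373.30.
Month 2: interest £154.22; balance after payment £7,167.53.
Closed form: n = −ln(1 − rB₀/P)/ln(1+r) = −ln(0.55989)/ln(1.02092) ≈ 28.019, so the balance reaches zero during payment 29.

29 months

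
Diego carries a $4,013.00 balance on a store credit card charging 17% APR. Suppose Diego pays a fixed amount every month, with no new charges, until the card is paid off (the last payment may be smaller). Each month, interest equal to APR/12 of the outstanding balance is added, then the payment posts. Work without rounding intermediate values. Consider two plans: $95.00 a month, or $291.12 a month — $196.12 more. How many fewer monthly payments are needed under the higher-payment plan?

Monthly rate r = 17%/12 = 1.41667% = 0.0141667.
At $95.00/mo: n = ⌈−ln(1 − rB₀/P)/ln(1+r)⌉ = 65 payments (last $81.58); total interest = total paid − $4,013.00 = $2,148.58.
At $291.12/mo: 16 payments (last $129.97); total interest $483.77.
Payments saved = 65 − 16 = 49.

49 fewer payments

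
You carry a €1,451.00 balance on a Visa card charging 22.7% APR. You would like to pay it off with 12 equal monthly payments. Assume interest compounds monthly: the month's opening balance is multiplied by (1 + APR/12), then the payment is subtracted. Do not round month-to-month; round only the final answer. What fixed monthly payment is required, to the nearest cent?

€136.29

Monthly rate r = 22.7%/12 = 1.89167% = 0.0189167.
Level-payment amortization: P = B₀·r / (1 − (1+r)^(−n)) = 1451.00·0.0189167 / (1 − 1.01892^(−12)).
Denominator 1 − (1+r)^(−12) = 0.201387679.
P = 27.4481 / 0.201387679 ≈ 136.29.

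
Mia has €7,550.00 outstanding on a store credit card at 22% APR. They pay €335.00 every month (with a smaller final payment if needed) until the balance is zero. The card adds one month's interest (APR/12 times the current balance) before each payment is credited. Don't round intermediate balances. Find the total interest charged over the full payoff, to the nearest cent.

Monthly rate r = 22%/12 = 1.83333% = 0.0183333.
Payoff takes n = ⌈−ln(1 − rB₀/P)/ln(1+r)⌉ = ⌈29.341⌉ = 30 payments; the last is €114.87.
Total paid = 29·€335.00 + €114.87 = €9,829.87.
Total interest = total paid − principal = €9,829.87 − €7,550.00 = €2,279.87.

€2,279.87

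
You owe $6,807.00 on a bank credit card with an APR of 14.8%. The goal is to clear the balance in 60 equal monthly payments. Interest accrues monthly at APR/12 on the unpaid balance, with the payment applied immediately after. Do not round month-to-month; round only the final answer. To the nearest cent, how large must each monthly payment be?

$161.22

Monthly rate r = 14.8%/12 = 1.23333% = 0.0123333.
Level-payment amortization: P = B₀·r / (1 − (1+r)^(−n)) = 6807.00·0.0123333 / (1 − 1.01233^(−60)).
Denominator 1 − (1+r)^(−60) = 0.520721698.
P = 83.953 / 0.520721698 ≈ 161.22.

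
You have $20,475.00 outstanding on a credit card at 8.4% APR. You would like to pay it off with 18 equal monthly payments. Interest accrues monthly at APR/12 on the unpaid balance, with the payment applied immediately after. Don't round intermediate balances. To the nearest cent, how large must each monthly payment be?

$1,214.64

Monthly rate r = 8.4%/12 = 0.7% = 0.007.
Level-payment amortization: P = B₀·r / (1 − (1+r)^(−n)) = 20475.00·0.007 / (1 − 1.007^(−18)).
Denominator 1 − (1+r)^(−18) = 0.117998081.
P = 143.325 / 0.117998081 ≈ 1214.64.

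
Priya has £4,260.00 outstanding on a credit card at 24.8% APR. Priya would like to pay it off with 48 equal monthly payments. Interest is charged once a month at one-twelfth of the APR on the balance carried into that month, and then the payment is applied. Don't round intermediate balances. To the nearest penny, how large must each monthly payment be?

Monthly rate r = 24.8%/12 = 2.06667% = 0.0206667.
Level-payment amortization: P = B₀·r / (1 − (1+r)^(−n)) = 4260.00·0.0206667 / (1 − 1.02067^(−48)).
Denominator 1 − (1+r)^(−48) = 0.625396974.
P = 88.04 / 0.625396974 ≈ 140.77.

£140.77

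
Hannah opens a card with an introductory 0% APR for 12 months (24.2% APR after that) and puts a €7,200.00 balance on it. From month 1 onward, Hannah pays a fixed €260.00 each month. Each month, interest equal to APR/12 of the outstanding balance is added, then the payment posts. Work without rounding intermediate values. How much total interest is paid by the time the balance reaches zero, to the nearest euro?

Promo months 1–12 at r₀ = 0%/12 = 0; months 13+ at r₁ = 24.2%/12 = 0.0201667.
After month 12 (no interest yet): B = €7,200.00 − 12·€260.00 = €4,080.00.
Then at r₁ with €260.00/mo: n₂ = −ln(1 − r₁·B/P)/ln(1+r₁) ≈ 19.06 → 20 more payments.
Total paid = 31·€260.00 + €14.70 = €8,074.70; interest = €8,074.70 − €7,200.00 = €874.70.

€875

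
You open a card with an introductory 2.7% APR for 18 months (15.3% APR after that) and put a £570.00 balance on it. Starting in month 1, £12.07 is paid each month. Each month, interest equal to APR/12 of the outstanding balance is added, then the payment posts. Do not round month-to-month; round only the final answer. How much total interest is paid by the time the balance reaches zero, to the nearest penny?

Promo months 1–18 at r₀ = 2.7%/12 = 0.00225; months 19+ at r₁ = 15.3%/12 = 0.01275.
After month 18: iterate B ← B·(1+r₀) − £12.07 for 18 months → £372.07.
Then at r₁ with £12.07/mo: n₂ = −ln(1 − r₁·B/P)/ln(1+r₁) ≈ 39.41 → 40 more payments.
Total paid = 57·£12.07 + £4.94 = £692.93; interest = £692.93 − £570.00 = £122.93.

£122.93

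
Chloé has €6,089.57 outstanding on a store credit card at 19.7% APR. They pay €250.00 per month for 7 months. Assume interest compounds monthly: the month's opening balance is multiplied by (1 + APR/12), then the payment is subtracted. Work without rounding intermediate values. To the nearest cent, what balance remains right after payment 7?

€4,986.20

Monthly rate r = 19.7%/12 = 1.64167% = 0.0164167.
Each month: B ← B·(1+r) − €250.00.
Month 1: interest €99.97; balance after payment €5,939.54.
Month 2: interest €97.51; balance after payment €5,787.05.
Month 3: interest €95.00; balance after payment €5,632.05.
Month 4: interest €92.46; balance after payment €5,474.51.
Month 5: interest €89.87; balance after payment €5,314.38.
Month 6: interest €87.24; balance after payment €5,151.63.
Month 7: interest €84.57; balance after payment €4,986.20.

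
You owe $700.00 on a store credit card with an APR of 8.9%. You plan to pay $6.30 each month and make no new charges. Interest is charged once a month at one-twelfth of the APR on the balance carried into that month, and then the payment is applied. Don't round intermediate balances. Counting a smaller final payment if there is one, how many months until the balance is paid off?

Monthly rate r = 8.9%/12 = 0.741667% = 0.00741667.
Recurrence: B ← B·(1+r) − $6.30.
Month 1: interest $5.19; balance after payment $698.89.
Month 2: interest $5.18; balance after payment $697.78.
Closed form: n = −ln(1 − rB₀/P)/ln(1+r) = −ln(0.17593)/ln(1.00742) ≈ 235.163, so the balance reaches zero during payment 236.

236 months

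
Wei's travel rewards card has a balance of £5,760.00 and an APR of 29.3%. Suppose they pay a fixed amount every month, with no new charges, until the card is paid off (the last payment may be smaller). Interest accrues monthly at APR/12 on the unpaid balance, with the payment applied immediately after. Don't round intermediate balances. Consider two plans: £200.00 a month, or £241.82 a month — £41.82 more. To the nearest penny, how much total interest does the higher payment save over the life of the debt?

£1,336.85

Monthly rate r = 29.3%/12 = 2.44167% = 0.0244167.
At £200.00/mo: n = ⌈−ln(1 − rB₀/P)/ln(1+r)⌉ = 51 payments (last £71.27); total interest = total paid − £5,760.00 = £4,311.27.
At £241.82/mo: 37 payments (last £28.90); total interest £2,974.42.
Interest saved = £4,311.27 − £2,974.42 = £1,336.85.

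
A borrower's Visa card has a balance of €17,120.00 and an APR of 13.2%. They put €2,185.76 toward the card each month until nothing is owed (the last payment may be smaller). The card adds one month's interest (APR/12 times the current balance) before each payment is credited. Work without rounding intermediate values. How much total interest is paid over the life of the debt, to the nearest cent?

Monthly rate r = 13.2%/12 = 1.1% = 0.011.
Payoff takes n = ⌈−ln(1 − rB₀/P)/ln(1+r)⌉ = ⌈8.236⌉ = 9 payments; the last is €517.17.
Total paid = 8·€2,185.76 + €517.17 = €18,003.25.
Total interest = total paid − principal = €18,003.25 − €17,120.00 = €883.25.

€883.25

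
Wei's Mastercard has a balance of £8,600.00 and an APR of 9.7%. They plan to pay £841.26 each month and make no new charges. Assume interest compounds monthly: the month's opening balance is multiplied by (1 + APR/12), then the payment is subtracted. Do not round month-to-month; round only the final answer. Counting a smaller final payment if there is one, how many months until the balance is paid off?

Monthly rate r = 9.7%/12 = 0.808333% = 0.00808333.
Recurrence: B ← B·(1+r) − £841.26.
Month 1: interest £69.52; balance after payment £7,828.26.
Month 2: interest £63.28; balance after payment £7,050.28.
Closed form: n = −ln(1 − rB₀/P)/ln(1+r) = −ln(0.91737)/ln(1.00808) ≈ 10.713, so the balance reaches zero during payment 11.

11 payments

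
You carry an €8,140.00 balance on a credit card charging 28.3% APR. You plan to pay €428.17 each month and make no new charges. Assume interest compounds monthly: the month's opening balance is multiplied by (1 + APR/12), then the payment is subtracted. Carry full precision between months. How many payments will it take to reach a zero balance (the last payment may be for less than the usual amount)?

26 months

Monthly rate r = 28.3%/12 = 2.35833% = 0.0235833.
Recurrence: B ← B·(1+r) − €428.17.
Month 1: interest €191.97; balance after payment €7,903.80.
Month 2: interest €186.40; balance after payment €7,662.03.
Closed form: n = −ln(1 − rB₀/P)/ln(1+r) = −ln(0.55165)/ln(1.02358) ≈ 25.519, so the balance reaches zero during payment 26.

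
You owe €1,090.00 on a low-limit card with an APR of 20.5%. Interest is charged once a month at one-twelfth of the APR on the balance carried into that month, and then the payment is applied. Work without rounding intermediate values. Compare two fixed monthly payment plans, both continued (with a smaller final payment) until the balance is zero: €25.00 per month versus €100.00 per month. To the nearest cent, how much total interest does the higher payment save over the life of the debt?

Monthly rate r = 20.5%/12 = 1.70833% = 0.0170833.
At €25.00/mo: n = ⌈−ln(1 − rB₀/P)/ln(1+r)⌉ = 81 payments (last €15.86); total interest = total paid − €1,090.00 = €925.86.
At €100.00/mo: 13 payments (last €16.54); total interest €126.54.
Interest saved = €925.86 − €126.54 = €799.32.

€799.32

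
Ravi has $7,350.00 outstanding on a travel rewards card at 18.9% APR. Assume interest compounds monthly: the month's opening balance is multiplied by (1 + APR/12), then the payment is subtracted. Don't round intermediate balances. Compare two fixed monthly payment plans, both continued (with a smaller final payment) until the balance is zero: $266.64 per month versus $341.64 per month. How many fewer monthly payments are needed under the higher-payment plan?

Monthly rate r = 18.9%/12 = 1.575% = 0.01575.
At $266.64/mo: n = ⌈−ln(1 − rB₀/P)/ln(1+r)⌉ = 37 payments (last $117.39); total interest = total paid − $7,350.00 = $2,366.43.
At $341.64/mo: 27 payments (last $163.67); total interest $1,696.31.
Payments saved = 37 − 27 = 10.

10 fewer payments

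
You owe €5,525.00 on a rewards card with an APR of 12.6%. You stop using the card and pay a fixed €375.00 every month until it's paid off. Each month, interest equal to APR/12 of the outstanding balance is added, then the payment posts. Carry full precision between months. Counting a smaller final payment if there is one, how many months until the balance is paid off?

Monthly rate r = 12.6%/12 = 1.05% = 0.0105.
Recurrence: B ← B·(1+r) − €375.00.
Month 1: interest €58.01; balance after payment €5,208.01.
Month 2: interest €54.68; balance after payment €4,887.70.
Closed form: n = −ln(1 − rB₀/P)/ln(1+r) = −ln(0.8453)/ln(1.0105) ≈ 16.090, so the balance reaches zero during payment 17.

17 months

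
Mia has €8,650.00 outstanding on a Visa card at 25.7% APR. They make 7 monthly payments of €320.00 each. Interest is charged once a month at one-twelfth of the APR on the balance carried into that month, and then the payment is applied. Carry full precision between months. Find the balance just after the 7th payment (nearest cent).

€7,643.97

Monthly rate r = 25.7%/12 = 2.14167% = 0.0214167.
Each month: B ← B·(1+r) − €320.00.
Month 1: interest €185.25; balance after payment €8,515.25.
Month 2: interest €182.37; balance after payment €8,377.62.
Month 3: interest €179.42; balance after payment €8,237.04.
Month 4: interest €176.41; balance after payment €8,093.45.
Month 5: interest €173.33; balance after payment €7,946.79.
Month 6: interest €170.19; balance after payment €7,796.98.
Month 7: interest €166.99; balance after payment €7,643.97.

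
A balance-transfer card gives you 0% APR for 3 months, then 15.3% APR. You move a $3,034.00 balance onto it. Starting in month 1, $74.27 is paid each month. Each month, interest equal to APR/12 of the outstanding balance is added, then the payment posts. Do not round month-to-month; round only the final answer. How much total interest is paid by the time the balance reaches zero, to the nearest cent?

Promo months 1–3 at r₀ = 0%/12 = 0; months 4+ at r₁ = 15.3%/12 = 0.01275.
After month 3 (no interest yet): B = $3,034.00 − 3·$74.27 = $2,811.19.
Then at r₁ with $74.27/mo: n₂ = −ln(1 − r₁·B/P)/ln(1+r₁) ≈ 52.01 → 53 more payments.
Total paid = 55·$74.27 + $0.76 = $4,085.61; interest = $4,085.61 − $3,034.00 = $1,051.61.

$1,051.61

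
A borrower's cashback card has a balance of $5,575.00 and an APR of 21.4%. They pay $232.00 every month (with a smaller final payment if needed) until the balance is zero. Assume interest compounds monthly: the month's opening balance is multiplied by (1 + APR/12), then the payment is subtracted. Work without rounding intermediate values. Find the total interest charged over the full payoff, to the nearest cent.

Monthly rate r = 21.4%/12 = 1.78333% = 0.0178333.
Payoff takes n = ⌈−ln(1 − rB₀/P)/ln(1+r)⌉ = ⌈31.656⌉ = 32 payments; the last is $152.66.
Total paid = 31·$232.00 + $152.66 = $7,344.66.
Total interest = total paid − principal = $7,344.66 − $5,575.00 = $1,769.66.

$1,769.66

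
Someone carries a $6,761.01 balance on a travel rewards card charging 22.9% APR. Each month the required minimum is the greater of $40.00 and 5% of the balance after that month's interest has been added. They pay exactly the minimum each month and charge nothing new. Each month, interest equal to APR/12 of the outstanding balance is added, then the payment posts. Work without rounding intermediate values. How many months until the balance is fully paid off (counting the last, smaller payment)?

Monthly rate r = 22.9%/12 = 1.90833% = 0.0190833.
While 5% of the post-interest balance exceeds $40.00, each month B ← (B·(1+r))·(1 − 0.05), i.e. B shrinks by the factor (1+r)·0.95 = 0.96813.
This holds for months 1–67. Entering month 68 the balance is $771.87; 5% of the post-interest balance is now below $40.00, so the flat $40.00 minimum applies from here.
From month 68 a fixed $40.00 at rate r clears $771.87 in 25 more payments. Total: 67 + 25 = 92 months.

92 months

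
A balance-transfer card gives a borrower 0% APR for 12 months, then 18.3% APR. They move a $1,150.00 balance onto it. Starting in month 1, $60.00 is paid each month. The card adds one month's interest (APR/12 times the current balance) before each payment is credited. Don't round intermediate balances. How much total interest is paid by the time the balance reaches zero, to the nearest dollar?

Promo months 1–12 at r₀ = 0%/12 = 0; months 13+ at r₁ = 18.3%/12 = 0.01525.
After month 12 (no interest yet): B = $1,150.00 − 12·$60.00 = $430.00.
Then at r₁ with $60.00/mo: n₂ = −ln(1 − r₁·B/P)/ln(1+r₁) ≈ 7.65 → 8 more payments.
Total paid = 19·$60.00 + $38.93 = $1,178.93; interest = $1,178.93 − $1,150.00 = $28.93.

$29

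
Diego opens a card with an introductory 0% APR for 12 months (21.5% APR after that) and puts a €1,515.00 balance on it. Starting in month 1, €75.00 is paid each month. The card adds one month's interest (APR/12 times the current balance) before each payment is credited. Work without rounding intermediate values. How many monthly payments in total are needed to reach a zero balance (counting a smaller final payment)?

Promo months 1–12 at r₀ = 0%/12 = 0; months 13+ at r₁ = 21.5%/12 = 0.0179167.
After month 12 (no interest yet): B = €1,515.00 − 12·€75.00 = €615.00.
Then at r₁ with €75.00/mo: n₂ = −ln(1 − r₁·B/P)/ln(1+r₁) ≈ 8.95 → 9 more payments.

21 payments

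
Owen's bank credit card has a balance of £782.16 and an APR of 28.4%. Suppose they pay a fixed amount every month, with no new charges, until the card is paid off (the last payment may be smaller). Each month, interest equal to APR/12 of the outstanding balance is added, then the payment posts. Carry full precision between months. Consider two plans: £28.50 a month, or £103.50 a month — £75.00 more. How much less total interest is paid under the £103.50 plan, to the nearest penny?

Monthly rate r = 28.4%/12 = 2.36667% = 0.0236667.
At £28.50/mo: n = ⌈−ln(1 − rB₀/P)/ln(1+r)⌉ = 45 payments (last £23.48); total interest = total paid − £782.16 = £495.32.
At £103.50/mo: 9 payments (last £44.21); total interest £90.05.
Interest saved = £495.32 − £90.05 = £405.27.

£405.27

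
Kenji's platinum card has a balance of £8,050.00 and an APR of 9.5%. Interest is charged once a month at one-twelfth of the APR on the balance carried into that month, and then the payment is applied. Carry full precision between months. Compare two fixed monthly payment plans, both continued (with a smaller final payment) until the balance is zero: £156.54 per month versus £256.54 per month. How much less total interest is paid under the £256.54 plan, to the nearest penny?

Monthly rate r = 9.5%/12 = 0.791667% = 0.00791667.
At £156.54/mo: n = ⌈−ln(1 − rB₀/P)/ln(1+r)⌉ = 67 payments (last £45.90); total interest = total paid − £8,050.00 = £2,327.54.
At £256.54/mo: 37 payments (last £55.39); total interest £1,240.83.
Interest saved = £2,327.54 − £1,240.83 = £1,086.71.

£1,086.71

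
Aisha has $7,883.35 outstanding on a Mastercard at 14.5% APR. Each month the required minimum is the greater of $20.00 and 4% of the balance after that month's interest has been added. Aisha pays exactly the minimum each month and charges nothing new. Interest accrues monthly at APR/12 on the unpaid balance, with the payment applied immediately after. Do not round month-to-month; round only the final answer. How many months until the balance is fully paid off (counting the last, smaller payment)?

Monthly rate r = 14.5%/12 = 1.20833% = 0.0120833.
While 4% of the post-interest balance exceeds $20.00, each month B ← (B·(1+r))·(1 − 0.04), i.e. B shrinks by the factor (1+r)·0.96 = 0.9716.
This holds for months 1–97. Entering month 98 the balance is $481.95; 4% of the post-interest balance is now below $20.00, so the flat $20.00 minimum applies from here.
From month 98 a fixed $20.00 at rate r clears $481.95 in 29 more payments. Total: 97 + 29 = 126 months.

126 months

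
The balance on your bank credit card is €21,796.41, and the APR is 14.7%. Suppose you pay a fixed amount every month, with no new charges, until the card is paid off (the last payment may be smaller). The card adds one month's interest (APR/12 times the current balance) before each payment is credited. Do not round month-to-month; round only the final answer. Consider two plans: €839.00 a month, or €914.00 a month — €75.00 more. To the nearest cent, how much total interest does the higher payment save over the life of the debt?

Monthly rate r = 14.7%/12 = 1.225% = 0.01225.
At €839.00/mo: n = ⌈−ln(1 − rB₀/P)/ln(1+r)⌉ = 32 payments (last €389.87); total interest = total paid − €21,796.41 = €4,602.46.
At €914.00/mo: 29 payments (last €344.93); total interest €4,140.52.
Interest saved = €4,602.46 − €4,140.52 = €461.94.

€461.94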